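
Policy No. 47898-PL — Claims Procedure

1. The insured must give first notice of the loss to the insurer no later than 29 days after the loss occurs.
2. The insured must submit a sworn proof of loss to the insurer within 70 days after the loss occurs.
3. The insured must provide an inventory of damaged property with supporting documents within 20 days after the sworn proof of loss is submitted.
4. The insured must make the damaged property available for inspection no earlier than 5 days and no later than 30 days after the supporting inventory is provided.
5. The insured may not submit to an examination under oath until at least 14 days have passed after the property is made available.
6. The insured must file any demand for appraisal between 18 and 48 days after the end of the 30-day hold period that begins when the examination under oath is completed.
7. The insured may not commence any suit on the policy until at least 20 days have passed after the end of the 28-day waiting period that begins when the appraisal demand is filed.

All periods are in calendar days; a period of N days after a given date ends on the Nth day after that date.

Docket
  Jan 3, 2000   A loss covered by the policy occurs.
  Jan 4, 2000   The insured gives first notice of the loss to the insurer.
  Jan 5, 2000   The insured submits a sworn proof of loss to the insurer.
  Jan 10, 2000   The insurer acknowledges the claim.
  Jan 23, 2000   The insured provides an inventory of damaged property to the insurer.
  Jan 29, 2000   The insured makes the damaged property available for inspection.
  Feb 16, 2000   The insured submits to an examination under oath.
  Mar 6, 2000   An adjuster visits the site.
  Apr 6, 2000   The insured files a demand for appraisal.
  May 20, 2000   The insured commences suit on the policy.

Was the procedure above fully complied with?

No

(1) due by Jan 3, 2000 + 29 days = Feb 1, 2000; completed Jan 4, 2000, before the deadline.
(2) due by Jan 3, 2000 + 70 days = Mar 13, 2000; Jan 5, 2000 is within that limit.
(3) due by Jan 5, 2000 + 20 days = Jan 25, 2000; completed Jan 23, 2000, before the deadline.
(4) the permitted window runs from Jan 23, 2000 + 5 = Jan 28, 2000 to Jan 23, 2000 + 30 = Feb 22, 2000; done Jan 29, 2000 — within the window.
(5) permitted from Jan 29, 2000 + 14 days = Feb 12, 2000 onward; done Feb 16, 2000, after the minimum wait.
(6) the permitted window runs from Mar 17, 2000 + 18 = Apr 4, 2000 to Mar 17, 2000 + 48 = May 4, 2000; done Apr 6, 2000, which is between those dates.
(7) permitted from May 4, 2000 + 20 days = May 24, 2000 onward; acted on May 20, 2000, 4 days prematurely.
No need to go further; step 7 was not satisfied.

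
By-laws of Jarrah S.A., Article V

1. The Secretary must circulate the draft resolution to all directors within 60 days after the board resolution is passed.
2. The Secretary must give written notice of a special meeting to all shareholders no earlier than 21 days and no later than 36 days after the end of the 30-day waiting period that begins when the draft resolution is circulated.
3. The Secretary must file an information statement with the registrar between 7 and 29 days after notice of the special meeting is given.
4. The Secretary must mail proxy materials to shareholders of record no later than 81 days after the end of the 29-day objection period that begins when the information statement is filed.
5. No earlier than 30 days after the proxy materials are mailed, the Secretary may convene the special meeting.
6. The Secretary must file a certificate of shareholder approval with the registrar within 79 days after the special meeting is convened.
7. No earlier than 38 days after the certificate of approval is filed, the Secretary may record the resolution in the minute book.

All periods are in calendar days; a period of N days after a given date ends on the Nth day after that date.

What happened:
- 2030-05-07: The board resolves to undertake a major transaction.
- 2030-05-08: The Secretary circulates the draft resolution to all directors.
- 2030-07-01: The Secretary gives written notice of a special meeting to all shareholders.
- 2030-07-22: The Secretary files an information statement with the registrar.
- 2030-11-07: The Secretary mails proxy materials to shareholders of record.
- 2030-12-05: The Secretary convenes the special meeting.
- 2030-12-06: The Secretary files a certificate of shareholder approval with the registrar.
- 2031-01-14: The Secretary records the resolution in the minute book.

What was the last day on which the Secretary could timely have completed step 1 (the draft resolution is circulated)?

2030-07-06

Step 1 runs from 2030-05-07, when the board resolution is passed. 60 days after 2030-05-07 is 2030-07-06.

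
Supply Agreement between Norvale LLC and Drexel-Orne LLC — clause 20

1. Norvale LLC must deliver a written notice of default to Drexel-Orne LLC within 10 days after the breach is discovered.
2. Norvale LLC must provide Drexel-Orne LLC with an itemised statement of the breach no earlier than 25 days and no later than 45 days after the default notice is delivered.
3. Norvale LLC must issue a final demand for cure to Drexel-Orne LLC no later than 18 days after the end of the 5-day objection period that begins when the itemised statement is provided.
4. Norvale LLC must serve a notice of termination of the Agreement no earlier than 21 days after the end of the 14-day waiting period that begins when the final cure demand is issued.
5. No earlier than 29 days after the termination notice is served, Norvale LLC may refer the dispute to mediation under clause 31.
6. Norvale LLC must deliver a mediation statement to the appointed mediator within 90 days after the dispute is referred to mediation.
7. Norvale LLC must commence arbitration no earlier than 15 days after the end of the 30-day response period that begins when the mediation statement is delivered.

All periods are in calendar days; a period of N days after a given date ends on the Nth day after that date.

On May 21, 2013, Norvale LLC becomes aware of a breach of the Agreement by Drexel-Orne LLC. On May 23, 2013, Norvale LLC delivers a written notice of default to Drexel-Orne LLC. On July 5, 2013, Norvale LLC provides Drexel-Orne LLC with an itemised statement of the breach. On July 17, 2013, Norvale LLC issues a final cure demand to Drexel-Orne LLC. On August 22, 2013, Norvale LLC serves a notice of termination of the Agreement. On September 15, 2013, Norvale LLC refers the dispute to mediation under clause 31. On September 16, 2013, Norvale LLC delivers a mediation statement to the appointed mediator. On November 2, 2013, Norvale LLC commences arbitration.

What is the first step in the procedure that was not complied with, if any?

Step 5

Step 1 — counting 10 days from May 21, 2013 (when the breach is discovered) gives a deadline of May 31, 2013; May 23, 2013 is within that limit.
Step 2 — 25 and 45 days from May 23, 2013 (when the default notice is delivered) are June 17, 2013 and July 7, 2013 respectively; done July 5, 2013, which is between those dates.
Step 3 — counting 18 days from July 10, 2013 (end of the 5-day objection period, which began when the itemised statement is provided on July 5, 2013) gives a deadline of July 28, 2013; done July 17, 2013 — timely.
Step 4 — must wait 21 days from July 31, 2013 (end of the 14-day waiting period, which began when the final cure demand is issued on July 17, 2013), so not before August 21, 2013; done August 22, 2013, after the minimum wait.
Step 5 — must wait 29 days from August 22, 2013 (when the termination notice is served), so not before September 20, 2013; done September 15, 2013 — 5 days too early.
No need to go further; step 5 was not satisfied.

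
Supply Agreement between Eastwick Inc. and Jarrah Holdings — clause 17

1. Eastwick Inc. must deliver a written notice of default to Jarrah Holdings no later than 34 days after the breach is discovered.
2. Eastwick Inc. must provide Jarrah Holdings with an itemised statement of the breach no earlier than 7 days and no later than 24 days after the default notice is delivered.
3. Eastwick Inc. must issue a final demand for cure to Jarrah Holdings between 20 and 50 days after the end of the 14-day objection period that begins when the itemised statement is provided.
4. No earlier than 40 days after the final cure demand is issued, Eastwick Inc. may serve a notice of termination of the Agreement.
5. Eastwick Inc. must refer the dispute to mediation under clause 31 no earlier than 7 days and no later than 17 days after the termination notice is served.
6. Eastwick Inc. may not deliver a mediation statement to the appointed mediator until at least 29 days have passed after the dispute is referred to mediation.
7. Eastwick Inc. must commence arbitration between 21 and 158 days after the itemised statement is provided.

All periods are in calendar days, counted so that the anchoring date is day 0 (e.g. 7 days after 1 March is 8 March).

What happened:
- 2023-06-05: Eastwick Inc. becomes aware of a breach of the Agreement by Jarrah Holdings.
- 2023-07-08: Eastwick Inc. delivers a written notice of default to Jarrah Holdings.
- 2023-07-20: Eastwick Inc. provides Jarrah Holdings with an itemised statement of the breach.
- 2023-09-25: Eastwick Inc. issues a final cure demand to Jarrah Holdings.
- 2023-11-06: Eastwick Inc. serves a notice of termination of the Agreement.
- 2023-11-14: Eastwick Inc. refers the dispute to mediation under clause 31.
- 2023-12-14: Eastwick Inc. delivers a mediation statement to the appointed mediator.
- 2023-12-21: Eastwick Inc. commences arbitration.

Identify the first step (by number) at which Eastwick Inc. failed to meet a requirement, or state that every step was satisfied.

Step 1: 34 days after 2023-06-05 (when the breach is discovered) is 2023-07-09; completed 2023-07-08, before the deadline.
Step 2: the window is 7–24 days after 2023-07-08 (when the default notice is delivered), so 2023-07-15 through 2023-08-01; done 2023-07-20, which is between those dates.
Step 3: the window is 20–50 days after 2023-08-03 (end of the 14-day objection period, which began when the itemised statement is provided on 2023-07-20), so 2023-08-23 through 2023-09-22; 2023-09-25 is 3 days past the end of the window.

Step 3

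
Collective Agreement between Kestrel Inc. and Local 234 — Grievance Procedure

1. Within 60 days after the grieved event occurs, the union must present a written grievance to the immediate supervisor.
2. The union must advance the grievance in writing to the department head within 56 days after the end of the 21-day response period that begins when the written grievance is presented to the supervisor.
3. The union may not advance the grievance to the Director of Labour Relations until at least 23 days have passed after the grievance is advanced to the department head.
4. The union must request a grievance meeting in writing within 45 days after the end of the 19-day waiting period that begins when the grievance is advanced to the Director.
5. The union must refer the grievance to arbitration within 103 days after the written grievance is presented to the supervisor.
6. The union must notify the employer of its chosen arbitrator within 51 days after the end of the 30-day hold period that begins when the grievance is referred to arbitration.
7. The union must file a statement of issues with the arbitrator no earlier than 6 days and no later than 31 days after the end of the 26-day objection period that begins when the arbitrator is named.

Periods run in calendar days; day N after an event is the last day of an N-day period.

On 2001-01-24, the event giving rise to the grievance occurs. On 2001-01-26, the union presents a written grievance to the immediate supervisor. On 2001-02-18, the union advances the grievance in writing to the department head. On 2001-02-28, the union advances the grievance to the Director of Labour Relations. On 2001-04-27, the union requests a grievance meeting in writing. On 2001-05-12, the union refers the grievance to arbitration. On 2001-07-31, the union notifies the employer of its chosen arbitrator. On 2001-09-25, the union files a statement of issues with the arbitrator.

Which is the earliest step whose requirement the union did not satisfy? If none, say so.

Step 3

(1) due by 2001-01-24 + 60 days = 2001-03-25; done 2001-01-26 — timely.
(2) due by 2001-02-16 + 56 days = 2001-04-13; 2001-02-18 is within that limit.
(3) permitted from 2001-02-18 + 23 days = 2001-03-13 onward; acted on 2001-02-28, 13 days prematurely.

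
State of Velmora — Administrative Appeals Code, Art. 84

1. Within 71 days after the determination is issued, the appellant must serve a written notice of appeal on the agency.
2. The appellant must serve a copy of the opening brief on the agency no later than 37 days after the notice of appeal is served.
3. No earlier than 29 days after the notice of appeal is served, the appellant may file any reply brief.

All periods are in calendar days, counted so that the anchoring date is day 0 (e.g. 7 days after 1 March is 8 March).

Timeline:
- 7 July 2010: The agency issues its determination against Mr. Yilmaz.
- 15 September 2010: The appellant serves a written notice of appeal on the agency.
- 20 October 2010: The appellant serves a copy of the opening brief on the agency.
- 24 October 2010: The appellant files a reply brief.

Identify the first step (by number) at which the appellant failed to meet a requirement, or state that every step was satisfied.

Step 1 — counting 71 days from 7 July 2010 (when the determination is issued) gives a deadline of 16 September 2010; done 15 September 2010 — timely.
Step 2 — counting 37 days from 15 September 2010 (when the notice of appeal is served) gives a deadline of 22 October 2010; completed 20 October 2010, before the deadline.
Step 3 — must wait 29 days from 15 September 2010 (when the notice of appeal is served), so not before 14 October 2010; done 24 October 2010, after the minimum wait.

None — every step was satisfied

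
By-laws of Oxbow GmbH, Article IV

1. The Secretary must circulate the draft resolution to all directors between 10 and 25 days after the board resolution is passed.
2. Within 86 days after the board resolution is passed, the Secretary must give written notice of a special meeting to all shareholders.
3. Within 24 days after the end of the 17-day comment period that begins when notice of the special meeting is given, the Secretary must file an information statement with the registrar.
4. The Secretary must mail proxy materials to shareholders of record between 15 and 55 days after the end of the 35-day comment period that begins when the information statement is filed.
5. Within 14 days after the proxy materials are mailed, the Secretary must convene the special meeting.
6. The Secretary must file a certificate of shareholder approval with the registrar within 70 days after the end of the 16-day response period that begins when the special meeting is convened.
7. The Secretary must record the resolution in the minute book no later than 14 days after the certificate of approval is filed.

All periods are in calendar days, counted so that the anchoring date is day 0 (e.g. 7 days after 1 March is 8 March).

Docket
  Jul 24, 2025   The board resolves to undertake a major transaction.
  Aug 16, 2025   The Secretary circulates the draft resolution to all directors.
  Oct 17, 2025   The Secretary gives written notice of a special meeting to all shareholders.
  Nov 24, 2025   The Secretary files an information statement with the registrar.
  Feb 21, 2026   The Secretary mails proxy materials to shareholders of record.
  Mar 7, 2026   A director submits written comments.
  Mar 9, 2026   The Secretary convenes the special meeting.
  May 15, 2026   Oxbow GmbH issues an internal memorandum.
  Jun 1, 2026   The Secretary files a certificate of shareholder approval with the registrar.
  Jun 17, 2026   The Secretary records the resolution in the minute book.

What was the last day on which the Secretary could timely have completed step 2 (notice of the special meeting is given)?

Step 2 runs from Jul 24, 2025, when the board resolution is passed. 86 days after Jul 24, 2025 is Oct 18, 2025.

Oct 18, 2025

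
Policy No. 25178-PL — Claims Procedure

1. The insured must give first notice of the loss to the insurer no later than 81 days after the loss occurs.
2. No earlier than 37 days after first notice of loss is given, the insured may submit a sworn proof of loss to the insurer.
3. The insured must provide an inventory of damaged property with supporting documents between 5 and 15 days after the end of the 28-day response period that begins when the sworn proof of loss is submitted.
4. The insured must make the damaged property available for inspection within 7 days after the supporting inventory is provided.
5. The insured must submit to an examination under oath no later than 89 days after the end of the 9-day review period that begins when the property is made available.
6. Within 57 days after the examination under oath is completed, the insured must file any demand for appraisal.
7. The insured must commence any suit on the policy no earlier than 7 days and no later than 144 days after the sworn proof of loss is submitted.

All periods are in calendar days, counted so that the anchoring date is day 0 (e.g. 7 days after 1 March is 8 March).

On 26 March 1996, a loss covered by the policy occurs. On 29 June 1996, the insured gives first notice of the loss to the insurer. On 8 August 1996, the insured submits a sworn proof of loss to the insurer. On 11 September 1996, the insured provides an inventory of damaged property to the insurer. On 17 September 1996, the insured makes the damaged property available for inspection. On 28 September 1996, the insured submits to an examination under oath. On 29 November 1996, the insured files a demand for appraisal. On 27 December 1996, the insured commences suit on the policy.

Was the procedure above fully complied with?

(1) due by 26 March 1996 + 81 days = 15 June 1996; done 29 June 1996 — 14 days late.

No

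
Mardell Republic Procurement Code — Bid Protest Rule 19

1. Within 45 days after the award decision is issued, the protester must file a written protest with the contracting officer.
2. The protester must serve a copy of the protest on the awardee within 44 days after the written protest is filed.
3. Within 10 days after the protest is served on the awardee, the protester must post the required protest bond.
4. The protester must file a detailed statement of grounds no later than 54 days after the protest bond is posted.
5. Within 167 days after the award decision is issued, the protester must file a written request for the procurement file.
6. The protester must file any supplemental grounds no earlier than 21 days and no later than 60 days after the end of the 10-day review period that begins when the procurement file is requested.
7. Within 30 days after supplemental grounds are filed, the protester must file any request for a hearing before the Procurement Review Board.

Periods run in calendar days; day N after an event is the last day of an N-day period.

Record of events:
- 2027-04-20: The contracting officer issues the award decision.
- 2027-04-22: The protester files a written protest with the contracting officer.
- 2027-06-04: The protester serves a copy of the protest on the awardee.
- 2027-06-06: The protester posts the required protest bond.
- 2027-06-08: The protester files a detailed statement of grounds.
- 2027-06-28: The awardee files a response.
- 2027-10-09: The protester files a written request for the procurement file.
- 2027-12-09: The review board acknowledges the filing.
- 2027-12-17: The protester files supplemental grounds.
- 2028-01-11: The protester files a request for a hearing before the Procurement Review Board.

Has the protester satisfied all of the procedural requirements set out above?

No

(1) due by 2027-04-20 + 45 days = 2027-06-04; completed 2027-04-22, before the deadline.
(2) due by 2027-04-22 + 44 days = 2027-06-05; completed 2027-06-04, before the deadline.
(3) due by 2027-06-04 + 10 days = 2027-06-14; 2027-06-06 is within that limit.
(4) due by 2027-06-06 + 54 days = 2027-07-30; completed 2027-06-08, before the deadline.
(5) due by 2027-04-20 + 167 days = 2027-10-04; not done until 2027-10-09, 5 days after the deadline.
That is the first point of non-compliance.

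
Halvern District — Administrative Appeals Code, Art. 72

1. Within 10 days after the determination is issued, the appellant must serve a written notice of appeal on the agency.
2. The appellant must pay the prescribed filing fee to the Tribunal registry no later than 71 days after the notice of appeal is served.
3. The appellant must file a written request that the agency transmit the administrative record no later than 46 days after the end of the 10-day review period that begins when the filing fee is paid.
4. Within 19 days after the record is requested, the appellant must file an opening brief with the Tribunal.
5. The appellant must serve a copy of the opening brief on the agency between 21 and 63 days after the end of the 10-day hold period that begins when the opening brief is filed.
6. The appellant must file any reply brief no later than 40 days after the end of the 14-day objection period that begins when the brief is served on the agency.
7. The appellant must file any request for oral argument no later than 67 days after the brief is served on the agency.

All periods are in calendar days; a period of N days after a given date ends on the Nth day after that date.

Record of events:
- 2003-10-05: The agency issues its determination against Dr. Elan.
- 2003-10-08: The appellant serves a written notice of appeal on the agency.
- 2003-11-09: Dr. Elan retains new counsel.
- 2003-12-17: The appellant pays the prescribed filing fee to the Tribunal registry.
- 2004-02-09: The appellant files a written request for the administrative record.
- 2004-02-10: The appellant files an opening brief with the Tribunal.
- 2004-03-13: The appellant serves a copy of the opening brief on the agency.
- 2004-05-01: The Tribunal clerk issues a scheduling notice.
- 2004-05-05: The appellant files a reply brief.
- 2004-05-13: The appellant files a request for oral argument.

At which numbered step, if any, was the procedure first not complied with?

None — every step was satisfied

(1) due by 2003-10-05 + 10 days = 2003-10-15; completed 2003-10-08, before the deadline.
(2) due by 2003-10-08 + 71 days = 2003-12-18; 2003-12-17 is within that limit.
(3) due by 2003-12-27 + 46 days = 2004-02-11; done 2004-02-09 — timely.
(4) due by 2004-02-09 + 19 days = 2004-02-28; done 2004-02-10 — timely.
(5) the permitted window runs from 2004-02-20 + 21 = 2004-03-12 to 2004-02-20 + 63 = 2004-04-23; done 2004-03-13 — within the window.
(6) due by 2004-03-27 + 40 days = 2004-05-06; 2004-05-05 is within that limit.
(7) due by 2004-03-13 + 67 days = 2004-05-19; done 2004-05-13 — timely.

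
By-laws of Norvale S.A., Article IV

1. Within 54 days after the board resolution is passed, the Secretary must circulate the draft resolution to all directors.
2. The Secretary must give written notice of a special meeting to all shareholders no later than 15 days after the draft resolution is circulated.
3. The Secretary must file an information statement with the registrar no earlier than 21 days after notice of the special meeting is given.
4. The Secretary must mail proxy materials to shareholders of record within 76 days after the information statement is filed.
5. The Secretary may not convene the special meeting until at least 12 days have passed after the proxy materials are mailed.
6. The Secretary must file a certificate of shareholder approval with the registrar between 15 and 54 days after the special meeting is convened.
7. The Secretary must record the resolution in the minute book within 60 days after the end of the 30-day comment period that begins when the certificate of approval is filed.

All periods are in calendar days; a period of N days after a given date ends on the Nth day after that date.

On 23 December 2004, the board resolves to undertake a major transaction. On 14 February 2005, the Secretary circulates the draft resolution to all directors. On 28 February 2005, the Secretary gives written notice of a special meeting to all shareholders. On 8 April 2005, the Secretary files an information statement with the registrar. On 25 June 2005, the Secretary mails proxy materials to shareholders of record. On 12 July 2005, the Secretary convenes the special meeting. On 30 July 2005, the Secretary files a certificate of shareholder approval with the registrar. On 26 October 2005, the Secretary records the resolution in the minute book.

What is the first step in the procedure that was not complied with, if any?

Step 4

Step 1: 54 days after 23 December 2004 (when the board resolution is passed) is 15 February 2005; completed 14 February 2005, before the deadline.
Step 2: 15 days after 14 February 2005 (when the draft resolution is circulated) is 1 March 2005; 28 February 2005 is within that limit.
Step 3: the earliest permitted date is 21 days after 28 February 2005 (when notice of the special meeting is given), i.e. 21 March 2005; 8 April 2005 is on or after that date.
Step 4: 76 days after 8 April 2005 (when the information statement is filed) is 23 June 2005; 25 June 2005 misses that deadline by 2 days.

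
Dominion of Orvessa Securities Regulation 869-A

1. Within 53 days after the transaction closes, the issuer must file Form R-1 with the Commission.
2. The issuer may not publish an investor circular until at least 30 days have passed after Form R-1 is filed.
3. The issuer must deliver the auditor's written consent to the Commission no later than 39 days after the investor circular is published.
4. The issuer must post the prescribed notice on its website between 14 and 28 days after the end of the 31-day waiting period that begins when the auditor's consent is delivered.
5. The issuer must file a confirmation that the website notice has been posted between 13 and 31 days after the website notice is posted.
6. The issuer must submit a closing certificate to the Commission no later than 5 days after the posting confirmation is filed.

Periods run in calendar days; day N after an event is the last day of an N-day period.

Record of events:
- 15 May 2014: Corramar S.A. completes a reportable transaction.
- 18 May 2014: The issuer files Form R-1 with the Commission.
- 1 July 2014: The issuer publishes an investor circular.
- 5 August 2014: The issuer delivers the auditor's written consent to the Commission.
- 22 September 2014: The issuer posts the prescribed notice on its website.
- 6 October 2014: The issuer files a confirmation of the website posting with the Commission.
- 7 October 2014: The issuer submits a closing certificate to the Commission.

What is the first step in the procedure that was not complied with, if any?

Step 1 — counting 53 days from 15 May 2014 (when the transaction closes) gives a deadline of 7 July 2014; completed 18 May 2014, before the deadline.
Step 2 — must wait 30 days from 18 May 2014 (when Form R-1 is filed), so not before 17 June 2014; done 1 July 2014 — permitted.
Step 3 — counting 39 days from 1 July 2014 (when the investor circular is published) gives a deadline of 9 August 2014; completed 5 August 2014, before the deadline.
Step 4 — 14 and 28 days from 5 September 2014 (end of the 31-day waiting period, which began when the auditor's consent is delivered on 5 August 2014) are 19 September 2014 and 3 October 2014 respectively; done 22 September 2014, which is between those dates.
Step 5 — 13 and 31 days from 22 September 2014 (when the website notice is posted) are 5 October 2014 and 23 October 2014 respectively; done 6 October 2014 — within the window.
Step 6 — counting 5 days from 6 October 2014 (when the posting confirmation is filed) gives a deadline of 11 October 2014; 7 October 2014 is within that limit.

None — every step was satisfied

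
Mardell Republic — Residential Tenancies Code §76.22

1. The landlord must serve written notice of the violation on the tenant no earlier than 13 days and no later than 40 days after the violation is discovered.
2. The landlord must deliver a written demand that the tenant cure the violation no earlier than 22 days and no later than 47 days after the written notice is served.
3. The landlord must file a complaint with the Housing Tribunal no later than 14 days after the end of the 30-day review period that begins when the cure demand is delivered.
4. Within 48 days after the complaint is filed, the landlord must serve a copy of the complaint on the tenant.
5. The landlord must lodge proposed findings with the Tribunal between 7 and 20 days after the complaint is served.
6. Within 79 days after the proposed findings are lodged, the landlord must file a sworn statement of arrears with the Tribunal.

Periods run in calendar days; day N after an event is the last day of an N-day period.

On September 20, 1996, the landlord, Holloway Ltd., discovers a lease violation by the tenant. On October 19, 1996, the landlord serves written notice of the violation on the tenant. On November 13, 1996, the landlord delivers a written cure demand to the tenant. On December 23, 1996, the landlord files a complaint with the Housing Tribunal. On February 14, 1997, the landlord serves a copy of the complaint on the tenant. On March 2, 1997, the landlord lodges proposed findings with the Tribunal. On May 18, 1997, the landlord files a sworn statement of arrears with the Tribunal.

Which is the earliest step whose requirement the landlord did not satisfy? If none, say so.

(1) the permitted window runs from September 20, 1996 + 13 = October 3, 1996 to September 20, 1996 + 40 = October 30, 1996; October 19, 1996 falls inside that range.
(2) the permitted window runs from October 19, 1996 + 22 = November 10, 1996 to October 19, 1996 + 47 = December 5, 1996; done November 13, 1996, which is between those dates.
(3) due by December 13, 1996 + 14 days = December 27, 1996; December 23, 1996 is within that limit.
(4) due by December 23, 1996 + 48 days = February 9, 1997; not done until February 14, 1997, 5 days after the deadline.

Step 4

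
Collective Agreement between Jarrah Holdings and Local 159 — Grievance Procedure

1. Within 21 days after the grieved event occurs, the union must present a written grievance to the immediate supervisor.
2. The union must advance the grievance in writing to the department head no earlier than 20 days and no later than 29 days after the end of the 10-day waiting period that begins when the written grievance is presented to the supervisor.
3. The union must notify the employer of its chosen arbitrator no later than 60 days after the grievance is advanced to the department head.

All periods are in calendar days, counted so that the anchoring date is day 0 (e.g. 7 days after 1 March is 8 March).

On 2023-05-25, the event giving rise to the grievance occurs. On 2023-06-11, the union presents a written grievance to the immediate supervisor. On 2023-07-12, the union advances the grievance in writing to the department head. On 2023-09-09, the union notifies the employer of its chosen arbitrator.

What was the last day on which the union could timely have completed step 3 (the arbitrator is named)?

2023-09-10

Step 3 runs from 2023-07-12, when the grievance is advanced to the department head. 60 days after 2023-07-12 is 2023-09-10.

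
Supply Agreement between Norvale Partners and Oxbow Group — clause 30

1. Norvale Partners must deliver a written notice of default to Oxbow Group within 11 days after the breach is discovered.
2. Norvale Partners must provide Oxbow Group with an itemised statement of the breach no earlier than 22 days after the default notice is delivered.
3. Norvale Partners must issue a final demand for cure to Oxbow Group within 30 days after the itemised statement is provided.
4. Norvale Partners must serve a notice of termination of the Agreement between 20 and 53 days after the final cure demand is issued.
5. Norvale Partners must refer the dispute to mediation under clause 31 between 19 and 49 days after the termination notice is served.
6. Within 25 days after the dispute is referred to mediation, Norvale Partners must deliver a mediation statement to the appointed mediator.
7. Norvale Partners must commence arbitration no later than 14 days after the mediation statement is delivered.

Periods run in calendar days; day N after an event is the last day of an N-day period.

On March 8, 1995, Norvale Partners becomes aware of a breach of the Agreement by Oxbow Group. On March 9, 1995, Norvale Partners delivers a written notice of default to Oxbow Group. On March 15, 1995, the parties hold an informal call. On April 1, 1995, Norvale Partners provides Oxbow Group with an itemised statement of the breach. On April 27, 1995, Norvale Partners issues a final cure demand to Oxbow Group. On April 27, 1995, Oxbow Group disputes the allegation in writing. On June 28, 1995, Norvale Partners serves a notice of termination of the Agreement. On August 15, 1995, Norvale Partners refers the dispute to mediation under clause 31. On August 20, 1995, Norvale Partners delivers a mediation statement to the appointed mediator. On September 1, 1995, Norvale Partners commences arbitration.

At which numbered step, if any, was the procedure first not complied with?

Step 4

Step 1 — counting 11 days from March 8, 1995 (when the breach is discovered) gives a deadline of March 19, 1995; March 9, 1995 is within that limit.
Step 2 — must wait 22 days from March 9, 1995 (when the default notice is delivered), so not before March 31, 1995; done April 1, 1995 — permitted.
Step 3 — counting 30 days from April 1, 1995 (when the itemised statement is provided) gives a deadline of May 1, 1995; completed April 27, 1995, before the deadline.
Step 4 — 20 and 53 days from April 27, 1995 (when the final cure demand is issued) are May 17, 1995 and June 19, 1995 respectively; done June 28, 1995 — 9 days after the window closed.
The analysis stops there.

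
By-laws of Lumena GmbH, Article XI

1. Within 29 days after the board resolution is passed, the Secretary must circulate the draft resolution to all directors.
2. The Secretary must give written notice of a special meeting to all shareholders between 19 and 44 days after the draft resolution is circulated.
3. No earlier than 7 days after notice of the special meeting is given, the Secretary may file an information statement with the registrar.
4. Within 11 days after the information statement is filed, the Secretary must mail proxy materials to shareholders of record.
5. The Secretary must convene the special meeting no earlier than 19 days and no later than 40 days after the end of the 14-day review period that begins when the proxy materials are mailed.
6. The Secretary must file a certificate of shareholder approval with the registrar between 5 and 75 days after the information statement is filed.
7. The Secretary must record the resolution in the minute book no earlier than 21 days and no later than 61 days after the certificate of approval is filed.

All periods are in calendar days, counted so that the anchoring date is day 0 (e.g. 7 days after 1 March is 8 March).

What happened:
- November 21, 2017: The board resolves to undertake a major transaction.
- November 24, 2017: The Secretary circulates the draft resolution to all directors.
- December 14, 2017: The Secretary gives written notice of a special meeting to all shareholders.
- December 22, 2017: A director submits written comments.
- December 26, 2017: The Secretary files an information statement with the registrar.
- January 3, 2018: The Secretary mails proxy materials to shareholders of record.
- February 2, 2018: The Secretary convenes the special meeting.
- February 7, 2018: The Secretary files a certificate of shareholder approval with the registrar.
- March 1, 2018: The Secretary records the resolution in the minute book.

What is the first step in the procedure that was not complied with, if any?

Step 5

Step 1: 29 days after November 21, 2017 (when the board resolution is passed) is December 20, 2017; done November 24, 2017 — timely.
Step 2: the window is 19–44 days after November 24, 2017 (when the draft resolution is circulated), so December 13, 2017 through January 7, 2018; December 14, 2017 falls inside that range.
Step 3: the earliest permitted date is 7 days after December 14, 2017 (when notice of the special meeting is given), i.e. December 21, 2017; done December 26, 2017 — permitted.
Step 4: 11 days after December 26, 2017 (when the information statement is filed) is January 6, 2018; done January 3, 2018 — timely.
Step 5: the window is 19–40 days after January 17, 2018 (end of the 14-day review period, which began when the proxy materials are mailed on January 3, 2018), so February 5, 2018 through February 26, 2018; done February 2, 2018 — 3 days before the window opened.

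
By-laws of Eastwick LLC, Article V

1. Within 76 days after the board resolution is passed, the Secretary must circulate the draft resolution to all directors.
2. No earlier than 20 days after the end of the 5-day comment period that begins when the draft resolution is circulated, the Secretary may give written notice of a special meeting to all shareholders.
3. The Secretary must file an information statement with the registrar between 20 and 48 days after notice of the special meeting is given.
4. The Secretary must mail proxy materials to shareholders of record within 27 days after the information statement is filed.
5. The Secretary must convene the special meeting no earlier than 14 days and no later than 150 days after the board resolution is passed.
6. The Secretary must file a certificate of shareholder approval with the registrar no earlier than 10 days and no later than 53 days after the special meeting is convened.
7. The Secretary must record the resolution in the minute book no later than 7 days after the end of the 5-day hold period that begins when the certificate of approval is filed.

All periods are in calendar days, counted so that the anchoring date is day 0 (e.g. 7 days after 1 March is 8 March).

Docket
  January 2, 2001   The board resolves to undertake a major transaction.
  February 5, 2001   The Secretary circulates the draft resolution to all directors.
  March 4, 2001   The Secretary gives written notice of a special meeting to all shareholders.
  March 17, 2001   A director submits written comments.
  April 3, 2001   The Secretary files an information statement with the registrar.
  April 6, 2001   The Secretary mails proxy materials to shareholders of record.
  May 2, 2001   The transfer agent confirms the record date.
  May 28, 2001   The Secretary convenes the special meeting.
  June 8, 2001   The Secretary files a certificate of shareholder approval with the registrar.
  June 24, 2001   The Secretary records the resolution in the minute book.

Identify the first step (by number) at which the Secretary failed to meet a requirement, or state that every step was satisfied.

Step 7

Step 1: 76 days after January 2, 2001 (when the board resolution is passed) is March 19, 2001; done February 5, 2001 — timely.
Step 2: the earliest permitted date is 20 days after February 10, 2001 (end of the 5-day comment period, which began when the draft resolution is circulated on February 5, 2001), i.e. March 2, 2001; done March 4, 2001 — permitted.
Step 3: the window is 20–48 days after March 4, 2001 (when notice of the special meeting is given), so March 24, 2001 through April 21, 2001; done April 3, 2001 — within the window.
Step 4: 27 days after April 3, 2001 (when the information statement is filed) is April 30, 2001; completed April 6, 2001, before the deadline.
Step 5: the window is 14–150 days after January 2, 2001 (when the board resolution is passed), so January 16, 2001 through June 1, 2001; May 28, 2001 falls inside that range.
Step 6: the window is 10–53 days after May 28, 2001 (when the special meeting is convened), so June 7, 2001 through July 20, 2001; done June 8, 2001, which is between those dates.
Step 7: 7 days after June 13, 2001 (end of the 5-day hold period, which began when the certificate of approval is filed on June 8, 2001) is June 20, 2001; June 24, 2001 misses that deadline by 4 days.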